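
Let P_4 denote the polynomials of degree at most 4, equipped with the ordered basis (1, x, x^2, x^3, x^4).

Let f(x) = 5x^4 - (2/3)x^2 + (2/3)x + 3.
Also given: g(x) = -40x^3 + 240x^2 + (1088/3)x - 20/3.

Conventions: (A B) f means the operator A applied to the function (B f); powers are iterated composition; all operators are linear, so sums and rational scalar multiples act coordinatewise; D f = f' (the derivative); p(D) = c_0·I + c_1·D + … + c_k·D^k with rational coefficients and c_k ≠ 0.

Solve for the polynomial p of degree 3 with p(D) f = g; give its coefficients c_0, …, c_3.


p(D) = -2·D + 4·D^2 + 3·D^3, i.e. c_0 = 0, c_1 = -2, c_2 = 4, c_3 = 3

D^0 f = 5x^4 - (2/3)x^2 + (2/3)x + 3
D^1 f = 20x^3 - (4/3)x + 2/3
D^2 f = 60x^2 - 4/3
D^3 f = 120x
matching coefficients of g against c_0 f + c_1 Df + … from the top degree down determines the c_i
solution: c_0 = 0, c_1 = -2, c_2 = 4, c_3 = 3


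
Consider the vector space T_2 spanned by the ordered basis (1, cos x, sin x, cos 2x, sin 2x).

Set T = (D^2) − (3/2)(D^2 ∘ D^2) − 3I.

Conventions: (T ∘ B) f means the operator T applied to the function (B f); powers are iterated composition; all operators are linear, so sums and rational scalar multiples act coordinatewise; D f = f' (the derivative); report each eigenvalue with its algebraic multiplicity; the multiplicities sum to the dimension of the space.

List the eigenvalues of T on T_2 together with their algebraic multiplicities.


λ = -31 (multiplicity 2), λ = -11/2 (multiplicity 2), λ = -3 (multiplicity 1)

image of 1: -3
image of cos x: -(11/2)cos x
image of sin x: -(11/2)sin x
image of cos 2x: -31cos 2x
image of sin 2x: -31sin 2x
the matrix is diagonal; its diagonal is (-3, -11/2, -11/2, -31, -31)
for a triangular matrix the eigenvalues are the diagonal entries, with algebraic multiplicity their repetition count


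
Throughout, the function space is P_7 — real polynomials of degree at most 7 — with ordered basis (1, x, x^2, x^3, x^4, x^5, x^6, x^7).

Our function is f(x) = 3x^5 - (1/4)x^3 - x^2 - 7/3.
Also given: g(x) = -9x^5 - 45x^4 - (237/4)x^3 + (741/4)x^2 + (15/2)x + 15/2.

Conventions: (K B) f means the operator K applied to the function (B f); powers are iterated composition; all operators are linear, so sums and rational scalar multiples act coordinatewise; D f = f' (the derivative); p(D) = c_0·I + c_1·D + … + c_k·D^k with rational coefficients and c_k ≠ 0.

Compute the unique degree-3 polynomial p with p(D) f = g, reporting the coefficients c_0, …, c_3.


p(D) = -3·I − 3·D − D^2 + D^3, i.e. c_0 = -3, c_1 = -3, c_2 = -1, c_3 = 1

D^0 f = 3x^5 - (1/4)x^3 - x^2 - 7/3
D^1 f = 15x^4 - (3/4)x^2 - 2x
D^2 f = 60x^3 - (3/2)x - 2
D^3 f = 180x^2 - 3/2
matching coefficients of g against c_0 f + c_1 Df + … from the top degree down determines the c_i
solution: c_0 = -3, c_1 = -3, c_2 = -1, c_3 = 1


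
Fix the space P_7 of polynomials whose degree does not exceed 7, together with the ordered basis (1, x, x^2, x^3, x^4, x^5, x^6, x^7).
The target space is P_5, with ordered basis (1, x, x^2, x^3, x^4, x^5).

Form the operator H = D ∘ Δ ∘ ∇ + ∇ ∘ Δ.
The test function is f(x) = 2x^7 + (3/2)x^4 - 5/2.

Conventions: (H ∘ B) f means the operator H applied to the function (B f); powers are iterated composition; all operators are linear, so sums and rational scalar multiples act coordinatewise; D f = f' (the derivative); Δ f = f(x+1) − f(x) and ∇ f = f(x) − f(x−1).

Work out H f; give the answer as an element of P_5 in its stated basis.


∇ f = 14x^6 - 42x^5 + 70x^4 - 64x^3 + 33x^2 - 8x + 1/2
Δ ∇ f = 84x^5 + 140x^3 + 18x^2 + 28x + 3
D Δ ∇ f = 420x^4 + 420x^2 + 36x + 28
Δ f = 14x^6 + 42x^5 + 70x^4 + 76x^3 + 51x^2 + 20x + 7/2
∇ Δ f = 84x^5 + 140x^3 + 18x^2 + 28x + 3
(D ∘ Δ ∘ ∇ + ∇ ∘ Δ) f = 84x^5 + 420x^4 + 140x^3 + 438x^2 + 64x + 31

the result is g(x) = 84x^5 + 420x^4 + 140x^3 + 438x^2 + 64x + 31


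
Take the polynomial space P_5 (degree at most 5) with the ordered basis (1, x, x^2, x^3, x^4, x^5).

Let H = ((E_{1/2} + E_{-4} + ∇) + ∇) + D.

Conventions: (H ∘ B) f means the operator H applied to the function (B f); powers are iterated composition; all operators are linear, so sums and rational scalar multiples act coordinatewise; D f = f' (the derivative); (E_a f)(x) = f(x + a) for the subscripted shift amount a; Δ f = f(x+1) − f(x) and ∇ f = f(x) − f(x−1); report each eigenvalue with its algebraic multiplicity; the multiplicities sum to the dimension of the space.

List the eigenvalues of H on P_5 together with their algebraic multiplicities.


λ = 2 (multiplicity 6)

image of 1: 2
image of x: 2x - 1/2
image of x^2: 2x^2 - x + 57/4
image of x^3: 2x^3 - (3/2)x^2 + (171/4)x - 495/8
image of x^4: 2x^4 - 2x^3 + (171/2)x^2 - (495/2)x + 4065/16
image of x^5: 2x^5 - (5/2)x^4 + (285/2)x^3 - (2475/4)x^2 + (20325/16)x - 32703/32
the matrix is upper triangular; its diagonal is (2, 2, 2, 2, 2, 2)
for a triangular matrix the eigenvalues are the diagonal entries, with algebraic multiplicity their repetition count


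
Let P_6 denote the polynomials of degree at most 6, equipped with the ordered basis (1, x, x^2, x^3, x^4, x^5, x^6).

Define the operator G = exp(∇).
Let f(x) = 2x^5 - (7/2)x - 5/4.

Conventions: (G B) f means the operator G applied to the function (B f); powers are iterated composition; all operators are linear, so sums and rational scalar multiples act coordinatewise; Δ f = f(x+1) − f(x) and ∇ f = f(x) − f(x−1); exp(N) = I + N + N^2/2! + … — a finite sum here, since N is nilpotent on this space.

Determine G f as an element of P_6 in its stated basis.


the result is g(x) = 2x^5 + 10x^4 - 20x^2 + (13/2)x - 3/4

order-1 term: 10x^4 - 20x^3 + 20x^2 - 10x - 3/2
order-2 term: 20x^3 - 60x^2 + 70x - 30
order-3 term: 20x^2 - 60x + 50
order-4 term: 10x - 20
order-5 term: 2
the series for exp(∇) f terminates at order 5
exp(∇) f = 2x^5 + 10x^4 - 20x^2 + (13/2)x - 3/4


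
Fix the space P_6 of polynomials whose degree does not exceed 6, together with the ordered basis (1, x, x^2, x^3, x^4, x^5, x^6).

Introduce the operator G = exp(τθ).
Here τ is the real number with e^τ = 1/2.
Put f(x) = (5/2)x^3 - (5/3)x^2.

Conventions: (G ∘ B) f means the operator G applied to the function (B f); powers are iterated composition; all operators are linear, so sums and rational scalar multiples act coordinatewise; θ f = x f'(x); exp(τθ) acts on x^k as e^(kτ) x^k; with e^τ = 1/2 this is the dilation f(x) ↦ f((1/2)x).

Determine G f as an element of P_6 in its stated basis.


exp(τθ) x^k = e^(kτ) x^k; with e^τ = 1/2 this sends x^k to (1/2)^k x^k
x^2 ↦ 1/4 x^2
x^3 ↦ 1/8 x^3
applying this coordinatewise to f: exp(τθ) f = (5/16)x^3 - (5/12)x^2

the image equals g(x) = (5/16)x^3 - (5/12)x^2


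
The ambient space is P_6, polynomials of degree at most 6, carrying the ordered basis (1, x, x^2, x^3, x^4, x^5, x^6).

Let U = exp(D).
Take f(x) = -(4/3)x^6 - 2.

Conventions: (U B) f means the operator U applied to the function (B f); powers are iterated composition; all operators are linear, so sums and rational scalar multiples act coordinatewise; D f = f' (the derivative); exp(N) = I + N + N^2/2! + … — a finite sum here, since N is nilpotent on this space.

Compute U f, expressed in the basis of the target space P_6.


the image equals g(x) = -(4/3)x^6 - 8x^5 - 20x^4 - (80/3)x^3 - 20x^2 - 8x - 10/3

order-1 term: -8x^5
order-2 term: -20x^4
order-3 term: -(80/3)x^3
order-4 term: -20x^2
order-5 term: -8x
order-6 term: -4/3
the series for exp(D) f terminates at order 6
exp(D) f = -(4/3)x^6 - 8x^5 - 20x^4 - (80/3)x^3 - 20x^2 - 8x - 10/3


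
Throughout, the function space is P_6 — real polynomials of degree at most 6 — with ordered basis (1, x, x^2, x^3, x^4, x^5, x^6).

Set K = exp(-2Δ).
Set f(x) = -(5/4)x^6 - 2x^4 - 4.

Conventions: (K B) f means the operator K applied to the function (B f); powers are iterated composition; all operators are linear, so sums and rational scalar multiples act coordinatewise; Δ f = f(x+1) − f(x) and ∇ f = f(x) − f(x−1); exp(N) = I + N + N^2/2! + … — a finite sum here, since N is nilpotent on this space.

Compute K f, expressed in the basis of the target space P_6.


the result is g(x) = -(5/4)x^6 + 15x^5 - (79/2)x^4 - 34x^3 + (177/2)x^2 + 89x - 49/2

order-1 term: 15x^5 + (75/2)x^4 + 66x^3 + (123/2)x^2 + 31x + 13/2
order-2 term: -75x^4 - 300x^3 - 573x^2 - 546x - 211
order-3 term: 200x^3 + 900x^2 + 1564x + 996
order-4 term: -300x^2 - 1200x - 1332
order-5 term: 240x + 600
order-6 term: -80
the series for exp(-2Δ) f terminates at order 6
exp(-2Δ) f = -(5/4)x^6 + 15x^5 - (79/2)x^4 - 34x^3 + (177/2)x^2 + 89x - 49/2


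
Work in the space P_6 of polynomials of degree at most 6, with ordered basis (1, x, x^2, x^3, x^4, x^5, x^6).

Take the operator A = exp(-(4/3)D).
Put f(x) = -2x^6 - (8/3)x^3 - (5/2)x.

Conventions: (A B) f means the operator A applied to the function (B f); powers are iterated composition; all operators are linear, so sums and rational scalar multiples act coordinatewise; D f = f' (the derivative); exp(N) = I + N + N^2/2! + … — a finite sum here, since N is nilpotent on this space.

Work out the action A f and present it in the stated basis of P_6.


order-1 term: 16x^5 + (32/3)x^2 + 10/3
order-2 term: -(160/3)x^4 - (128/9)x
order-3 term: (2560/27)x^3 + 512/81
order-4 term: -(2560/27)x^2
order-5 term: (4096/81)x
order-6 term: -8192/729
the series for exp(-(4/3)D) f terminates at order 6
exp(-(4/3)D) f = -2x^6 + 16x^5 - (160/3)x^4 + (2488/27)x^3 - (2272/27)x^2 + (5483/162)x - 1154/729

the image equals g(x) = -2x^6 + 16x^5 - (160/3)x^4 + (2488/27)x^3 - (2272/27)x^2 + (5483/162)x - 1154/729


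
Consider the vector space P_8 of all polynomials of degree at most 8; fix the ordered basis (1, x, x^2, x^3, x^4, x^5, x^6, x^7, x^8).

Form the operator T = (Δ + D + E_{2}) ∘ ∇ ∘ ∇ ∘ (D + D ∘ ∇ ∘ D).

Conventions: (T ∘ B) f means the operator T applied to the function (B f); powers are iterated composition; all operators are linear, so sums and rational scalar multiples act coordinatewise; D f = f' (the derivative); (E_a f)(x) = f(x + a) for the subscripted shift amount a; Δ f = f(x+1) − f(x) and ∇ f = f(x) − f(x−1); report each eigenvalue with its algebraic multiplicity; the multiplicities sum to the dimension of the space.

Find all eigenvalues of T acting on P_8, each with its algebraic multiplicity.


image of 1: 0
image of x: 0
image of x^2: 0
image of x^3: 6
image of x^4: 24x + 72
image of x^5: 60x^2 + 360x + 10
image of x^6: 120x^3 + 1080x^2 + 60x + 2580
image of x^7: 210x^4 + 2520x^3 + 210x^2 + 18060x - 12586
image of x^8: 336x^5 + 5040x^4 + 560x^3 + 72240x^2 - 100688x + 86128
the matrix is upper triangular; its diagonal is (0, 0, 0, 0, 0, 0, 0, 0, 0)
for a triangular matrix the eigenvalues are the diagonal entries, with algebraic multiplicity their repetition count

λ = 0 (multiplicity 9)


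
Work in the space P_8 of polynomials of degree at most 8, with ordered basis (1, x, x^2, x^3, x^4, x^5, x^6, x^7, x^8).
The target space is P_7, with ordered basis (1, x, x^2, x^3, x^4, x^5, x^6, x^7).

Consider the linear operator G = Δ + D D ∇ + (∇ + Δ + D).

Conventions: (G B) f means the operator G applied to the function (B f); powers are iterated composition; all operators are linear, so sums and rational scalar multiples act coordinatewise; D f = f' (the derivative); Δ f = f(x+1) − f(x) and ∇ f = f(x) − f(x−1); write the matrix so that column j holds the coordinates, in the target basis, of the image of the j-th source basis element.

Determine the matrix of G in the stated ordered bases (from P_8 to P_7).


image of 1: 0
image of x: 4
image of x^2: 8x + 1
image of x^3: 12x^2 + 3x + 9
image of x^4: 16x^3 + 6x^2 + 36x - 11
image of x^5: 20x^4 + 10x^3 + 90x^2 - 55x + 23
image of x^6: 24x^5 + 15x^4 + 180x^3 - 165x^2 + 138x - 29
image of x^7: 28x^6 + 21x^5 + 315x^4 - 385x^3 + 483x^2 - 203x + 45
image of x^8: 32x^7 + 28x^6 + 504x^5 - 770x^4 + 1288x^3 - 812x^2 + 360x - 55
each image's coordinates form column j of the matrix

the matrix is [[0, 4, 1, 9, -11, 23, -29, 45, -55]; [0, 0, 8, 3, 36, -55, 138, -203, 360]; [0, 0, 0, 12, 6, 90, -165, 483, -812]; [0, 0, 0, 0, 16, 10, 180, -385, 1288]; [0, 0, 0, 0, 0, 20, 15, 315, -770]; [0, 0, 0, 0, 0, 0, 24, 21, 504]; [0, 0, 0, 0, 0, 0, 0, 28, 28]; [0, 0, 0, 0, 0, 0, 0, 0, 32]] (rows listed top to bottom)


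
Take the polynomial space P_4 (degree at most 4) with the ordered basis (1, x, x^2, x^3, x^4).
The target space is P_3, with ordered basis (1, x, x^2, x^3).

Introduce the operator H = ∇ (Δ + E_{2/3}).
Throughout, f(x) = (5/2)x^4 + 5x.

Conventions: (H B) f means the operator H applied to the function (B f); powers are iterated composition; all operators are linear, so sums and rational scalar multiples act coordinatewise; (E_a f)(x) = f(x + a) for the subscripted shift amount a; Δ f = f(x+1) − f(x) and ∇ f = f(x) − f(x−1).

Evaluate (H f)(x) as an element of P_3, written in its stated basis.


Δ f = 10x^3 + 15x^2 + 10x + 15/2
E_{2/3} f = (5/2)x^4 + (20/3)x^3 + (20/3)x^2 + (215/27)x + 310/81
(Δ + E_{2/3}) f = (5/2)x^4 + (50/3)x^3 + (65/3)x^2 + (485/27)x + 1835/162
∇ (Δ + E_{2/3}) f = 10x^3 + 35x^2 + (10/3)x + 565/54

the result is g(x) = 10x^3 + 35x^2 + (10/3)x + 565/54


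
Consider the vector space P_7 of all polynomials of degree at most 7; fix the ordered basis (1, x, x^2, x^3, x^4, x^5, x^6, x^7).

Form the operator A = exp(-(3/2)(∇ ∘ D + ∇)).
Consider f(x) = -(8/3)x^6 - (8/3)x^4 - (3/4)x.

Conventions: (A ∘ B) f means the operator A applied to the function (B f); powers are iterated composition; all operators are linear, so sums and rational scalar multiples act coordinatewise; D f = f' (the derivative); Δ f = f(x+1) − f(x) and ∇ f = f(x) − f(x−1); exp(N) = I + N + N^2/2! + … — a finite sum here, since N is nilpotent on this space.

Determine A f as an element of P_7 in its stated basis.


order-1 term: 24x^5 + 60x^4 - 144x^3 + 204x^2 - 128x + 265/8
order-2 term: -90x^4 - 360x^3 + 414x^2 + 108x - 336
order-3 term: 180x^3 + 810x^2 - 234x - 486
order-4 term: -(405/2)x^2 - 810x - 81
order-5 term: (243/2)x + 1215/4
order-6 term: -243/8
the series for exp(-(3/2)(∇ ∘ D + ∇)) f terminates at order 6
exp(-(3/2)(∇ ∘ D + ∇)) f = -(8/3)x^6 + 24x^5 - (98/3)x^4 - 324x^3 + (2451/2)x^2 - (3773/4)x - 1193/2

the result is g(x) = -(8/3)x^6 + 24x^5 - (98/3)x^4 - 324x^3 + (2451/2)x^2 - (3773/4)x - 1193/2


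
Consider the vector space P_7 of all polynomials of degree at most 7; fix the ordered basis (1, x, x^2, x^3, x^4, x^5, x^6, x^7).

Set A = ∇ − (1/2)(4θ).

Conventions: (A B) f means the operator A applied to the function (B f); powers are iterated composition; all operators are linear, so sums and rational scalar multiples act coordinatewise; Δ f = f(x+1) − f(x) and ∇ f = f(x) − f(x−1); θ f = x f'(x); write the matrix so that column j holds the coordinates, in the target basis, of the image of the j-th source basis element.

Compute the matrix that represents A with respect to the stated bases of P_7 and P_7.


image of 1: 0
image of x: -2x + 1
image of x^2: -4x^2 + 2x - 1
image of x^3: -6x^3 + 3x^2 - 3x + 1
image of x^4: -8x^4 + 4x^3 - 6x^2 + 4x - 1
image of x^5: -10x^5 + 5x^4 - 10x^3 + 10x^2 - 5x + 1
image of x^6: -12x^6 + 6x^5 - 15x^4 + 20x^3 - 15x^2 + 6x - 1
image of x^7: -14x^7 + 7x^6 - 21x^5 + 35x^4 - 35x^3 + 21x^2 - 7x + 1
each image's coordinates form column j of the matrix

the matrix is [[0, 1, -1, 1, -1, 1, -1, 1]; [0, -2, 2, -3, 4, -5, 6, -7]; [0, 0, -4, 3, -6, 10, -15, 21]; [0, 0, 0, -6, 4, -10, 20, -35]; [0, 0, 0, 0, -8, 5, -15, 35]; [0, 0, 0, 0, 0, -10, 6, -21]; [0, 0, 0, 0, 0, 0, -12, 7]; [0, 0, 0, 0, 0, 0, 0, -14]] (rows listed top to bottom)


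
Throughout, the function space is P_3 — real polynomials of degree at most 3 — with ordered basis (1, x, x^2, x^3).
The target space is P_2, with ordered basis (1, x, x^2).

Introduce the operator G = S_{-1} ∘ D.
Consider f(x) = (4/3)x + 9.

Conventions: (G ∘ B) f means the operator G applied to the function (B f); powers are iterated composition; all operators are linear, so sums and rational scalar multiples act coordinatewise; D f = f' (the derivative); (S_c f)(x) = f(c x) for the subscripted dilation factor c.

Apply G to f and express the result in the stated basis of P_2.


g(x) = 4/3

D f = 4/3
S_{-1} D f = 4/3


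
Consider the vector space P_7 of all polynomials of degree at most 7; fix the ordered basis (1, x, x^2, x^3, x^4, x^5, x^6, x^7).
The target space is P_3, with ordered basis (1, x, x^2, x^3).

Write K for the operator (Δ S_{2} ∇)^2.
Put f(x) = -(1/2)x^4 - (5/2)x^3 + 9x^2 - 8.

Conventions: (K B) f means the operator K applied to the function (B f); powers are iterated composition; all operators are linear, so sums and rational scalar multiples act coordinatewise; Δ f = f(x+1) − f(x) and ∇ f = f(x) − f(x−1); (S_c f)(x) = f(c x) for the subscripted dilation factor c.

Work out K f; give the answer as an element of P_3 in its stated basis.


the image equals g(x) = -192

∇ f = -2x^3 - (9/2)x^2 + (47/2)x - 11
S_{2} ∇ f = -16x^3 - 18x^2 + 47x - 11
Δ S_{2} ∇ f = -48x^2 - 84x + 13
∇ (Δ S_{2} ∇) f = -96x - 36
S_{2} ∇ (Δ S_{2} ∇) f = -192x - 36
Δ S_{2} ∇ (Δ S_{2} ∇) f = -192


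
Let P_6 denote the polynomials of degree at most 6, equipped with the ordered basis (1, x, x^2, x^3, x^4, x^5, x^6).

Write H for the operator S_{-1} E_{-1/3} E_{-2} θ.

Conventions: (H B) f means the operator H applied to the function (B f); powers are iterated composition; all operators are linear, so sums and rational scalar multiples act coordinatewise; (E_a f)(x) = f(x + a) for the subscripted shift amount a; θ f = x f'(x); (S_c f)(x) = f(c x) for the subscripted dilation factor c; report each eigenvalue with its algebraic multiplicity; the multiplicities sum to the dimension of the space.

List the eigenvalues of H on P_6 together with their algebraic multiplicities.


image of 1: 0
image of x: -x - 7/3
image of x^2: 2x^2 + (28/3)x + 98/9
image of x^3: -3x^3 - 21x^2 - 49x - 343/9
image of x^4: 4x^4 + (112/3)x^3 + (392/3)x^2 + (5488/27)x + 9604/81
image of x^5: -5x^5 - (175/3)x^4 - (2450/9)x^3 - (17150/27)x^2 - (60025/81)x - 84035/243
image of x^6: 6x^6 + 84x^5 + 490x^4 + (13720/9)x^3 + (24010/9)x^2 + (67228/27)x + 235298/243
the matrix is upper triangular; its diagonal is (0, -1, 2, -3, 4, -5, 6)
for a triangular matrix the eigenvalues are the diagonal entries, with algebraic multiplicity their repetition count

λ = -5 (multiplicity 1), λ = -3 (multiplicity 1), λ = -1 (multiplicity 1), λ = 0 (multiplicity 1), λ = 2 (multiplicity 1), λ = 4 (multiplicity 1), λ = 6 (multiplicity 1)


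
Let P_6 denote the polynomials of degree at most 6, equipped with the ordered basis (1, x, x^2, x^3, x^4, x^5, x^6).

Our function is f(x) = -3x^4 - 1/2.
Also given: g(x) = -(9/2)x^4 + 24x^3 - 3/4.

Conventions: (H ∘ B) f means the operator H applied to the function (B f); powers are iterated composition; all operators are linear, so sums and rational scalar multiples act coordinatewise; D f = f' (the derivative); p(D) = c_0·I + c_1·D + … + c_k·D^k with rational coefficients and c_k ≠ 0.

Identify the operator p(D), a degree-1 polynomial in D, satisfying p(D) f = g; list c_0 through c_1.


c_0 = 3/2, c_1 = -2

D^0 f = -3x^4 - 1/2
D^1 f = -12x^3
matching coefficients of g against c_0 f + c_1 Df + … from the top degree down determines the c_i
solution: c_0 = 3/2, c_1 = -2


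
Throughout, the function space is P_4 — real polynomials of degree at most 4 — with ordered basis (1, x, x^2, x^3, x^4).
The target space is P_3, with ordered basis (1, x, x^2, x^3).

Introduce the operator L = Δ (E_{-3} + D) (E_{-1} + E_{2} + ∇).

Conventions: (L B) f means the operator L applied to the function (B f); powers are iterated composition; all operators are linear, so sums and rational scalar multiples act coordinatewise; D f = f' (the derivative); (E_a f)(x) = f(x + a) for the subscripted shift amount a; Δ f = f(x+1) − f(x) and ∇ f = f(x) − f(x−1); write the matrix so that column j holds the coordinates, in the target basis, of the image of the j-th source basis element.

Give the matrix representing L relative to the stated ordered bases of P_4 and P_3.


image of 1: 0
image of x: 2
image of x^2: 4x - 2
image of x^3: 6x^2 - 6x + 38
image of x^4: 8x^3 - 12x^2 + 152x + 14
each image's coordinates form column j of the matrix

the matrix is [[0, 2, -2, 38, 14]; [0, 0, 4, -6, 152]; [0, 0, 0, 6, -12]; [0, 0, 0, 0, 8]] (rows listed top to bottom)


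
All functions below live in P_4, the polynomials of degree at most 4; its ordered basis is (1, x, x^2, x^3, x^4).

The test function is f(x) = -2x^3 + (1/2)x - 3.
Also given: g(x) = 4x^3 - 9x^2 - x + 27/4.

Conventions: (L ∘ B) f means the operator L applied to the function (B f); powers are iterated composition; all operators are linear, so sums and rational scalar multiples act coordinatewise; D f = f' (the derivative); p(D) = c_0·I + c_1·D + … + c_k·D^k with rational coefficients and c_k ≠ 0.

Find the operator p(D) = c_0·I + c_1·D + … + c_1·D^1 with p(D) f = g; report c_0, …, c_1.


c_0 = -2, c_1 = 3/2

D^0 f = -2x^3 + (1/2)x - 3
D^1 f = -6x^2 + 1/2
matching coefficients of g against c_0 f + c_1 Df + … from the top degree down determines the c_i
solution: c_0 = -2, c_1 = 3/2


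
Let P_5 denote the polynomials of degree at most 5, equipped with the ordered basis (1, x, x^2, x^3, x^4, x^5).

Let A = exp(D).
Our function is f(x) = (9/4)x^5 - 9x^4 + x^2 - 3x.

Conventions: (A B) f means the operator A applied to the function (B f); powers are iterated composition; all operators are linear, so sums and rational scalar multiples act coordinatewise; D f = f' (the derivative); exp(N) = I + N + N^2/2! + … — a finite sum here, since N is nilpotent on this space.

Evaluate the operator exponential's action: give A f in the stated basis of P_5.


order-1 term: (45/4)x^4 - 36x^3 + 2x - 3
order-2 term: (45/2)x^3 - 54x^2 + 1
order-3 term: (45/2)x^2 - 36x
order-4 term: (45/4)x - 9
order-5 term: 9/4
the series for exp(D) f terminates at order 5
exp(D) f = (9/4)x^5 + (9/4)x^4 - (27/2)x^3 - (61/2)x^2 - (103/4)x - 35/4

the image equals g(x) = (9/4)x^5 + (9/4)x^4 - (27/2)x^3 - (61/2)x^2 - (103/4)x - 35/4


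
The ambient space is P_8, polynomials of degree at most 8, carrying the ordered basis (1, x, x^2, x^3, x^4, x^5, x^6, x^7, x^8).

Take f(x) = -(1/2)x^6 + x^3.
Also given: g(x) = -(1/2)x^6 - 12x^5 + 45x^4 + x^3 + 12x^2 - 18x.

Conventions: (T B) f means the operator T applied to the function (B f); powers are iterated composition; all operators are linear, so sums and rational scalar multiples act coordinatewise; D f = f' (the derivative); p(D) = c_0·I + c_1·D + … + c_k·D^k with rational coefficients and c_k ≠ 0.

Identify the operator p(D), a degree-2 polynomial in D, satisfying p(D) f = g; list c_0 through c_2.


c_0 = 1, c_1 = 4, c_2 = -3

D^0 f = -(1/2)x^6 + x^3
D^1 f = -3x^5 + 3x^2
D^2 f = -15x^4 + 6x
matching coefficients of g against c_0 f + c_1 Df + … from the top degree down determines the c_i
solution: c_0 = 1, c_1 = 4, c_2 = -3


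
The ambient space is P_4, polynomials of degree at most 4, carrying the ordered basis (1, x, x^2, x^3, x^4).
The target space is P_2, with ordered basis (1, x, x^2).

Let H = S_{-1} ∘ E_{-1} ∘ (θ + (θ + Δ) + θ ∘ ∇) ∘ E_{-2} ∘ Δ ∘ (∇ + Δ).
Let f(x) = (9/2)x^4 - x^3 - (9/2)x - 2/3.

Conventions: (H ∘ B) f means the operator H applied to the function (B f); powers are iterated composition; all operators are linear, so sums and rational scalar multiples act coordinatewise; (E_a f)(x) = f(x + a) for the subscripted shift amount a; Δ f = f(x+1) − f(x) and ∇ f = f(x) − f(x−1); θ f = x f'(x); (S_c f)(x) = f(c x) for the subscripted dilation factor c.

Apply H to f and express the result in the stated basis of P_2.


g(x) = 432x^2 + 1104x + 444

∇ f = 18x^3 - 30x^2 + 21x - 10
Δ f = 18x^3 + 24x^2 + 15x - 1
(∇ + Δ) f = 36x^3 - 6x^2 + 36x - 11
Δ (∇ + Δ) f = 108x^2 + 96x + 66
E_{-2} Δ (∇ + Δ) f = 108x^2 - 336x + 306
θ (E_{-2} ∘ Δ) (∇ + Δ) f = 216x^2 - 336x
θ (E_{-2} ∘ Δ) (∇ + Δ) f = 216x^2 - 336x
Δ (E_{-2} ∘ Δ) (∇ + Δ) f = 216x - 228
(θ + Δ) (E_{-2} ∘ Δ) (∇ + Δ) f = 216x^2 - 120x - 228
∇ (E_{-2} ∘ Δ) (∇ + Δ) f = 216x - 444
θ ∇ (E_{-2} ∘ Δ) (∇ + Δ) f = 216x
(θ + (θ + Δ) + θ ∘ ∇) (E_{-2} ∘ Δ) (∇ + Δ) f = 432x^2 - 240x - 228
E_{-1} ((θ + (θ + Δ) + θ ∘ ∇) ∘ E_{-2} ∘ Δ ∘ (∇ + Δ)) f = 432x^2 - 1104x + 444
S_{-1} E_{-1} ((θ + (θ + Δ) + θ ∘ ∇) ∘ E_{-2} ∘ Δ ∘ (∇ + Δ)) f = 432x^2 + 1104x + 444


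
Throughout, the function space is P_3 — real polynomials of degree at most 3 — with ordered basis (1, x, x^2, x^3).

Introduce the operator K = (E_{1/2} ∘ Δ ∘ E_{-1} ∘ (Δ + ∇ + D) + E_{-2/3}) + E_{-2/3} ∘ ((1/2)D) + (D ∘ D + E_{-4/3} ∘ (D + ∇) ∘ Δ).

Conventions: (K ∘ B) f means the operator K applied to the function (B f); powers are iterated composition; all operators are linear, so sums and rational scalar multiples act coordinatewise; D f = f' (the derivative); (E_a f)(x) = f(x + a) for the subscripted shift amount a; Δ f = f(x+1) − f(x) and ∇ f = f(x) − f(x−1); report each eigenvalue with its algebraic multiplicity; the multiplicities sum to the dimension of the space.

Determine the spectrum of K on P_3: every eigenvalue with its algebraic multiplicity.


image of 1: 1
image of x: x - 1/6
image of x^2: x^2 - (1/3)x + 106/9
image of x^3: x^3 - (1/2)x^2 + (106/3)x - 341/27
the matrix is upper triangular; its diagonal is (1, 1, 1, 1)
for a triangular matrix the eigenvalues are the diagonal entries, with algebraic multiplicity their repetition count

λ = 1 (multiplicity 4)


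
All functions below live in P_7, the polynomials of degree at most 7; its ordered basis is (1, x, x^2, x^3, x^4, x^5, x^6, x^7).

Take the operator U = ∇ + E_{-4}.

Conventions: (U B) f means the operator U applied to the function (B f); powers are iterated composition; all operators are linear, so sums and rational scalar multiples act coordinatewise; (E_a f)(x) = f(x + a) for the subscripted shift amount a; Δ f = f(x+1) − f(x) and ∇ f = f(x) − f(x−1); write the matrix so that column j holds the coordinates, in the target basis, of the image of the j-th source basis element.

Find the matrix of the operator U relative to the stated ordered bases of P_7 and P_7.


the matrix is [[1, -3, 15, -63, 255, -1023, 4095, -16383]; [0, 1, -6, 45, -252, 1275, -6138, 28665]; [0, 0, 1, -9, 90, -630, 3825, -21483]; [0, 0, 0, 1, -12, 150, -1260, 8925]; [0, 0, 0, 0, 1, -15, 225, -2205]; [0, 0, 0, 0, 0, 1, -18, 315]; [0, 0, 0, 0, 0, 0, 1, -21]; [0, 0, 0, 0, 0, 0, 0, 1]] (rows listed top to bottom)

image of 1: 1
image of x: x - 3
image of x^2: x^2 - 6x + 15
image of x^3: x^3 - 9x^2 + 45x - 63
image of x^4: x^4 - 12x^3 + 90x^2 - 252x + 255
image of x^5: x^5 - 15x^4 + 150x^3 - 630x^2 + 1275x - 1023
image of x^6: x^6 - 18x^5 + 225x^4 - 1260x^3 + 3825x^2 - 6138x + 4095
image of x^7: x^7 - 21x^6 + 315x^5 - 2205x^4 + 8925x^3 - 21483x^2 + 28665x - 16383
each image's coordinates form column j of the matrix


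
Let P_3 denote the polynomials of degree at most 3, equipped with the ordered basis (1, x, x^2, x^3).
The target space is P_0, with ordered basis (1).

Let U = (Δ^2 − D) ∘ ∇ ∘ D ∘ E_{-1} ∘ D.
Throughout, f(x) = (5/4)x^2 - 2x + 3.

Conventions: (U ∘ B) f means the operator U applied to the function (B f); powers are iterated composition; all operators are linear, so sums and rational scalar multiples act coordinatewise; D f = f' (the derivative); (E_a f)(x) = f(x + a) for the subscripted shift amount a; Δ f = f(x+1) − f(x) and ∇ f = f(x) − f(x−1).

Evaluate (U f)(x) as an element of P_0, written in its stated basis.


D f = (5/2)x - 2
E_{-1} D f = (5/2)x - 9/2
D E_{-1} D f = 5/2
∇ D E_{-1} D f = 0
Δ (∇ ∘ D ∘ E_{-1}) D f = 0
Δ Δ (∇ ∘ D ∘ E_{-1}) D f = 0
D (∇ ∘ D ∘ E_{-1}) D f = 0
(-D) (∇ ∘ D ∘ E_{-1}) D f = 0
(Δ^2 − D) (∇ ∘ D ∘ E_{-1}) D f = 0

the image equals g(x) = 0


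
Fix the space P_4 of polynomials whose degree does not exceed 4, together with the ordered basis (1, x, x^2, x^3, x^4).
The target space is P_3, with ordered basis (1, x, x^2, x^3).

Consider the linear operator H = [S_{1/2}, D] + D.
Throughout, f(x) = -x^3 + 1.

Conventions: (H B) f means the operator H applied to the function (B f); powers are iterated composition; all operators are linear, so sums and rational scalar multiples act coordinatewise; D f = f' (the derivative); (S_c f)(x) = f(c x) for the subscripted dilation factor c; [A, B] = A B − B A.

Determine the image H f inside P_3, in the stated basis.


the result is g(x) = -(27/8)x^2

D f = -3x^2
S_{1/2} D f = -(3/4)x^2
S_{1/2} f = -(1/8)x^3 + 1
D S_{1/2} f = -(3/8)x^2
[S_{1/2}, D] f = -(3/8)x^2
D f = -3x^2
([S_{1/2}, D] + D) f = -(27/8)x^2


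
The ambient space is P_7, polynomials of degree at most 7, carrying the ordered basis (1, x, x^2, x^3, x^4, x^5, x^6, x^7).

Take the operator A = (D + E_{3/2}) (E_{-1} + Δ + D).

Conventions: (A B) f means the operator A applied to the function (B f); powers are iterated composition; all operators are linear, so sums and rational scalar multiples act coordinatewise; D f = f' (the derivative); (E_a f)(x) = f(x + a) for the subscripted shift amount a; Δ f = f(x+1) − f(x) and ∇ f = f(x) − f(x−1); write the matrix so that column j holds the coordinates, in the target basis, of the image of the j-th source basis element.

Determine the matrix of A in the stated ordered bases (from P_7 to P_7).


image of 1: 1
image of x: x + 7/2
image of x^2: x^2 + 7x + 37/4
image of x^3: x^3 + (21/2)x^2 + (111/4)x + 201/8
image of x^4: x^4 + 14x^3 + (111/2)x^2 + (201/2)x + 761/16
image of x^5: x^5 + (35/2)x^4 + (185/2)x^3 + (1005/4)x^2 + (3805/16)x + 4013/32
image of x^6: x^6 + 21x^5 + (555/4)x^4 + (1005/2)x^3 + (11415/16)x^2 + (12039/16)x + 17813/64
image of x^7: x^7 + (49/2)x^6 + (777/4)x^5 + (7035/8)x^4 + (26635/16)x^3 + (84273/32)x^2 + (124691/64)x + 87937/128
each image's coordinates form column j of the matrix

the matrix is [[1, 7/2, 37/4, 201/8, 761/16, 4013/32, 17813/64, 87937/128]; [0, 1, 7, 111/4, 201/2, 3805/16, 12039/16, 124691/64]; [0, 0, 1, 21/2, 111/2, 1005/4, 11415/16, 84273/32]; [0, 0, 0, 1, 14, 185/2, 1005/2, 26635/16]; [0, 0, 0, 0, 1, 35/2, 555/4, 7035/8]; [0, 0, 0, 0, 0, 1, 21, 777/4]; [0, 0, 0, 0, 0, 0, 1, 49/2]; [0, 0, 0, 0, 0, 0, 0, 1]] (rows listed top to bottom)


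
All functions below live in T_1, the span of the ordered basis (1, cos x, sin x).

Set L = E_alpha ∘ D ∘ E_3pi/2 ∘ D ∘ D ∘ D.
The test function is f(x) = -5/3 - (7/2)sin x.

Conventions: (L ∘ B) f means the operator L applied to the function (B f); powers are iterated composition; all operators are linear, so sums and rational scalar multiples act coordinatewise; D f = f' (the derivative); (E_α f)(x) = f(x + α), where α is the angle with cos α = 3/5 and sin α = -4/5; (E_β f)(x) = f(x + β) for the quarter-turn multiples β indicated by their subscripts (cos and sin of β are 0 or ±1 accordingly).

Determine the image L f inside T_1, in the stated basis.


g(x) = (21/10)cos x + (14/5)sin x

D f = -(7/2)cos x
D D f = (7/2)sin x
D D D f = (7/2)cos x
E_3pi/2 (D ∘ D ∘ D) f = (7/2)sin x
D E_3pi/2 (D ∘ D ∘ D) f = (7/2)cos x
E_alpha D E_3pi/2 (D ∘ D ∘ D) f = (21/10)cos x + (14/5)sin x


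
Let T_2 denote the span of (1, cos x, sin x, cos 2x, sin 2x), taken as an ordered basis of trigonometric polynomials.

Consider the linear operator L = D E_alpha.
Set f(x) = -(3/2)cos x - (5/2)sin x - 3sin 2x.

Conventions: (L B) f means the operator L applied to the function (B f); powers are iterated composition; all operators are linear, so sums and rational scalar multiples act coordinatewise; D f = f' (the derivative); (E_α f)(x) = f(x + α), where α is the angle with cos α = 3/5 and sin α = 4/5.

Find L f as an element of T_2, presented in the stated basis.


E_alpha f = -(29/10)cos x - (3/10)sin x - (72/25)cos 2x + (21/25)sin 2x
D E_alpha f = -(3/10)cos x + (29/10)sin x + (42/25)cos 2x + (144/25)sin 2x

g(x) = -(3/10)cos x + (29/10)sin x + (42/25)cos 2x + (144/25)sin 2x


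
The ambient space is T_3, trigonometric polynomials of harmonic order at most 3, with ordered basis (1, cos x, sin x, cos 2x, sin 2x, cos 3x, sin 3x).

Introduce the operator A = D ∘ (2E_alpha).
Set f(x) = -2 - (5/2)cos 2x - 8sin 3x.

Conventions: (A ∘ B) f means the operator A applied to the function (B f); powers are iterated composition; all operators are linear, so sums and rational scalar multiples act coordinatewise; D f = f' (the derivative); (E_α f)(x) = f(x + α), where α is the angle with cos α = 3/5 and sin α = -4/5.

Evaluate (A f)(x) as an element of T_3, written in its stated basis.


E_alpha f = -2 + (7/10)cos 2x - (12/5)sin 2x + (352/125)cos 3x + (936/125)sin 3x
(2E_alpha) f = -4 + (7/5)cos 2x - (24/5)sin 2x + (704/125)cos 3x + (1872/125)sin 3x
D (2E_alpha) f = -(48/5)cos 2x - (14/5)sin 2x + (5616/125)cos 3x - (2112/125)sin 3x

the image equals g(x) = -(48/5)cos 2x - (14/5)sin 2x + (5616/125)cos 3x - (2112/125)sin 3x


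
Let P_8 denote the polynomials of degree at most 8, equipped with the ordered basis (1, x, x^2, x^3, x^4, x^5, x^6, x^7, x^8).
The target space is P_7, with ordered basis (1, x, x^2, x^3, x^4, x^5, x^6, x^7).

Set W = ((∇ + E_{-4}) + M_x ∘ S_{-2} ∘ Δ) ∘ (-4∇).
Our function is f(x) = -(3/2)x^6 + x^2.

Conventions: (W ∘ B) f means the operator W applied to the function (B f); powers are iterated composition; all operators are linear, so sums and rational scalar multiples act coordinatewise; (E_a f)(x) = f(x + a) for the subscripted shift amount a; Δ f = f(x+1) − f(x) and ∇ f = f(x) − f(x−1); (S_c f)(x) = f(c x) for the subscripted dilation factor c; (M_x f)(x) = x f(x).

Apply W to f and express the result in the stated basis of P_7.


∇ f = -9x^5 + (45/2)x^4 - 30x^3 + (45/2)x^2 - 7x + 1/2
(-4∇) f = 36x^5 - 90x^4 + 120x^3 - 90x^2 + 28x - 2
∇ (-4∇) f = 180x^4 - 720x^3 + 1260x^2 - 1080x + 364
E_{-4} (-4∇) f = 36x^5 - 810x^4 + 7320x^3 - 33210x^2 + 75628x - 69138
(∇ + E_{-4}) (-4∇) f = 36x^5 - 630x^4 + 6600x^3 - 31950x^2 + 74548x - 68774
Δ (-4∇) f = 180x^4 + 180x^2 + 4
S_{-2} Δ (-4∇) f = 2880x^4 + 720x^2 + 4
M_x S_{-2} Δ (-4∇) f = 2880x^5 + 720x^3 + 4x
((∇ + E_{-4}) + M_x ∘ S_{-2} ∘ Δ) (-4∇) f = 2916x^5 - 630x^4 + 7320x^3 - 31950x^2 + 74552x - 68774

the image equals g(x) = 2916x^5 - 630x^4 + 7320x^3 - 31950x^2 + 74552x - 68774


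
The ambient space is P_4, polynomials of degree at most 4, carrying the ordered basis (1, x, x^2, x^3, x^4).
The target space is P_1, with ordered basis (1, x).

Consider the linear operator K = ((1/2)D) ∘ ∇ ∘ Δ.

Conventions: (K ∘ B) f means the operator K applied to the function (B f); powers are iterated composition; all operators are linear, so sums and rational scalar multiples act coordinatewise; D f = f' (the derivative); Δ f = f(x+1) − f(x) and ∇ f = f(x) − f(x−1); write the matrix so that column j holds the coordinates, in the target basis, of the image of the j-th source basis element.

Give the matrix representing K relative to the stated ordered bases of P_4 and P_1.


image of 1: 0
image of x: 0
image of x^2: 0
image of x^3: 3
image of x^4: 12x
each image's coordinates form column j of the matrix

the matrix is [[0, 0, 0, 3, 0]; [0, 0, 0, 0, 12]] (rows listed top to bottom)


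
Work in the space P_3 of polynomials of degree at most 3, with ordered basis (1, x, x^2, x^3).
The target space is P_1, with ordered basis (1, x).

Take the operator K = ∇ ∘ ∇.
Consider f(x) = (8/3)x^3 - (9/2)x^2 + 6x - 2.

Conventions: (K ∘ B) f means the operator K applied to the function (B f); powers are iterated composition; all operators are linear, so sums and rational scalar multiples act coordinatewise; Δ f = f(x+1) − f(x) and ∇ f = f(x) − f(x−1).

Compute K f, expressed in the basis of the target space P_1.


g(x) = 16x - 25

∇ f = 8x^2 - 17x + 79/6
∇ ∇ f = 16x - 25


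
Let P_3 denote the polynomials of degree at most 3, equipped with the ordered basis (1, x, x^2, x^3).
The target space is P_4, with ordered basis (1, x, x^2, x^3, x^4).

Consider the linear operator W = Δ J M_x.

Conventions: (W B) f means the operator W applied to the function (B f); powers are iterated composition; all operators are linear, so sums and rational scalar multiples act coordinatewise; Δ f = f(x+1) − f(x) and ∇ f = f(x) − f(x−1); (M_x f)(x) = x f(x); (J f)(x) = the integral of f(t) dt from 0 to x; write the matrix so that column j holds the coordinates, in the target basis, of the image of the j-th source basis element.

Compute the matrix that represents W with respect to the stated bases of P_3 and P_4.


image of 1: x + 1/2
image of x: x^2 + x + 1/3
image of x^2: x^3 + (3/2)x^2 + x + 1/4
image of x^3: x^4 + 2x^3 + 2x^2 + x + 1/5
each image's coordinates form column j of the matrix

the matrix is [[1/2, 1/3, 1/4, 1/5]; [1, 1, 1, 1]; [0, 1, 3/2, 2]; [0, 0, 1, 2]; [0, 0, 0, 1]] (rows listed top to bottom)


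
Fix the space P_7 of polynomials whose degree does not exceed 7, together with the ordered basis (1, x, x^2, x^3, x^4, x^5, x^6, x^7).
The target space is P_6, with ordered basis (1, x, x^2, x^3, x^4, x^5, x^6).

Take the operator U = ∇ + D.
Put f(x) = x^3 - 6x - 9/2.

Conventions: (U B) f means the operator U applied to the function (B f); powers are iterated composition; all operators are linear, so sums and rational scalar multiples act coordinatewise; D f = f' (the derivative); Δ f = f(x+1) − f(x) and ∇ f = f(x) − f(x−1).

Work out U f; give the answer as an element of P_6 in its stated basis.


∇ f = 3x^2 - 3x - 5
D f = 3x^2 - 6
(∇ + D) f = 6x^2 - 3x - 11

the result is g(x) = 6x^2 - 3x - 11


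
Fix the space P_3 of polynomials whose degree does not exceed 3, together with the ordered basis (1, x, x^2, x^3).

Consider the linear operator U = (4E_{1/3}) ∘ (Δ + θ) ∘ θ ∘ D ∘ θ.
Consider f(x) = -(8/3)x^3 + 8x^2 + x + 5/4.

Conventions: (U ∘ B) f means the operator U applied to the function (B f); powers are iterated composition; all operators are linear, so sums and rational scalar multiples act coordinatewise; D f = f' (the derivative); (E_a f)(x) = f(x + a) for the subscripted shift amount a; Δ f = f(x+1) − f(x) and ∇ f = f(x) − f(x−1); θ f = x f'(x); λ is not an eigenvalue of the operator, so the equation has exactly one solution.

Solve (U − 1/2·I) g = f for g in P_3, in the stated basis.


the image equals g(x) = (16/3)x^3 + 1520x^2 + 51198x + 132603/2

write g with unknown coordinates in the stated basis and equate coefficients in (U − 1/2·I) g = f
solving from the highest basis element down gives g = (16/3)x^3 + 1520x^2 + 51198x + 132603/2
check: U g = 768x^2 + 25600x + 33152
so U g − 1/2·g = -(8/3)x^3 + 8x^2 + x + 5/4 = f ✓


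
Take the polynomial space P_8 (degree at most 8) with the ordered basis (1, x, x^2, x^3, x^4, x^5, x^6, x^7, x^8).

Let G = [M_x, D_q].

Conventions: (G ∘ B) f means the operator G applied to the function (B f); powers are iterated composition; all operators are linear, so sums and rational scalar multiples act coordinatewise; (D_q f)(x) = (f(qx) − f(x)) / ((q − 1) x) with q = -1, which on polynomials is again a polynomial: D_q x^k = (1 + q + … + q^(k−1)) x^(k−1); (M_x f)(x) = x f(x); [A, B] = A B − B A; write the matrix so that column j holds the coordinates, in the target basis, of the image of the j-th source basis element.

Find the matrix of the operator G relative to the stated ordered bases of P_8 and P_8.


the matrix is [[-1, 0, 0, 0, 0, 0, 0, 0, 0]; [0, 1, 0, 0, 0, 0, 0, 0, 0]; [0, 0, -1, 0, 0, 0, 0, 0, 0]; [0, 0, 0, 1, 0, 0, 0, 0, 0]; [0, 0, 0, 0, -1, 0, 0, 0, 0]; [0, 0, 0, 0, 0, 1, 0, 0, 0]; [0, 0, 0, 0, 0, 0, -1, 0, 0]; [0, 0, 0, 0, 0, 0, 0, 1, 0]; [0, 0, 0, 0, 0, 0, 0, 0, -1]] (rows listed top to bottom)

image of 1: -1
image of x: x
image of x^2: -x^2
image of x^3: x^3
image of x^4: -x^4
image of x^5: x^5
image of x^6: -x^6
image of x^7: x^7
image of x^8: -x^8
each image's coordinates form column j of the matrix
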